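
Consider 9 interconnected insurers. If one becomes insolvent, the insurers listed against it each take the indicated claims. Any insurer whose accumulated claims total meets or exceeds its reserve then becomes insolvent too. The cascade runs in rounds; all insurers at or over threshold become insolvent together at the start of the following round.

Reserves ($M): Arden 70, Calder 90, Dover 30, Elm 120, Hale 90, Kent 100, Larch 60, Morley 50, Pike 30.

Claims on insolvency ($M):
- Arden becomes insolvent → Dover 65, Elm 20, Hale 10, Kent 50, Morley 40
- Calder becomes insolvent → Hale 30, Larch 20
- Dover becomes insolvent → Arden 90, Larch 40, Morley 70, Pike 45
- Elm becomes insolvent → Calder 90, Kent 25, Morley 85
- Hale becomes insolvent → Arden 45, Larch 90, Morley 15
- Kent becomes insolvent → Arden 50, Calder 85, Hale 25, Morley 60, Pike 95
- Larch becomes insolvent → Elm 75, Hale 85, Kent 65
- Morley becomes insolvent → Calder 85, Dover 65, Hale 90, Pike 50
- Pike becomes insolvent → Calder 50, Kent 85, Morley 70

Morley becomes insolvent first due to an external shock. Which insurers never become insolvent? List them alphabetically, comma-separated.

Elm

Round 1 — Morley becomes insolvent (initial).
  Calder: +85 → 85 < 90
  Dover: +65 → 65 ≥ 30
  Hale: +90 → 90 ≥ 90
  Pike: +50 → 50 ≥ 30
Round 2 — Dover, Hale, Pike become insolvent.
  Arden: +90+45 → 135 ≥ 70
  Calder: +50 → 135 ≥ 90
  Kent: +85 → 85 < 100
  Larch: +40+90 → 130 ≥ 60
Round 3 — Arden, Calder, Larch become insolvent.
  Elm: +20+75 → 95 < 120
  Kent: +50+65 → 200 ≥ 100
Round 4 — Kent becomes insolvent.
No further insolvencies.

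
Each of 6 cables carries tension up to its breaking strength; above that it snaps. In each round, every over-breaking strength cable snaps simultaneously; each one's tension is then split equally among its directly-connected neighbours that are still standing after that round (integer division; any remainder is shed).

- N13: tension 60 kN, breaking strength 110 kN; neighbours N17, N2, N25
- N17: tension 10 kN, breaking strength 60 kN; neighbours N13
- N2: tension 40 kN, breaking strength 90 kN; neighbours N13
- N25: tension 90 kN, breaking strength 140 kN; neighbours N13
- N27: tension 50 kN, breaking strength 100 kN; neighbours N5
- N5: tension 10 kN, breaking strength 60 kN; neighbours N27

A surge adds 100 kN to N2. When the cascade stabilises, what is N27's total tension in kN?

Round 1 — N2 at 140 > 90. N2 snaps.
  N2 sheds 140 kN to N13: 140 each.
    N13: 60+140 = 200 > 110
Round 2 — N13 snaps.
  N13 sheds 200 kN to N17, N25: 100 each.
    N17: 10+100 = 110 > 60
    N25: 90+100 = 190 > 140
Round 3 — N17, N25 snap.
  N17 sheds 110 kN: no online neighbours, lost.
  N25 sheds 190 kN: no online neighbours, lost.
No further breaks.

50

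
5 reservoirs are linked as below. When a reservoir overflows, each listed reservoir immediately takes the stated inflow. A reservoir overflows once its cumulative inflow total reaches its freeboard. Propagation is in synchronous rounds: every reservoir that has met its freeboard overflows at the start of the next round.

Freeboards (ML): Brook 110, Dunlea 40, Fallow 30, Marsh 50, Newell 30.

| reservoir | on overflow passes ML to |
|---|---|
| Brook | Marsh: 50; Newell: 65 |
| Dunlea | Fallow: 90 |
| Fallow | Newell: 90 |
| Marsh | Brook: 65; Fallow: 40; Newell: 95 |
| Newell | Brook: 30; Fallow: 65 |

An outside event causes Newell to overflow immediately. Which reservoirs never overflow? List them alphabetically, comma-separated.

Brook, Dunlea, Marsh

Round 1 — Newell overflows (initial).
  Brook: +30 → 30 < 110
  Fallow: +65 → 65 ≥ 30
Round 2 — Fallow overflows.
No further overflows.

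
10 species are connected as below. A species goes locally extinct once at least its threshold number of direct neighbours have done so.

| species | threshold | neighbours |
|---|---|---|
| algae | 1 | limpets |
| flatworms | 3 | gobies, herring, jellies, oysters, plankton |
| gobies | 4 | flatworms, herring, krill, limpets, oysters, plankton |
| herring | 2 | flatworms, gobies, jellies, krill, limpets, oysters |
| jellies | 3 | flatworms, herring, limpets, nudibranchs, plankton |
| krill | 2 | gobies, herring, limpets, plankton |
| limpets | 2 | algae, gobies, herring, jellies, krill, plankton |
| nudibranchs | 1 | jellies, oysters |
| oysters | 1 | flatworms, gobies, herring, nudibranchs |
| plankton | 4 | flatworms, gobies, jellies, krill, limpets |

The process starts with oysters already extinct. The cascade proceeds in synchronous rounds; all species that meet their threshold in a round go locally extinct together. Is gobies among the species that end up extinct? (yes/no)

no

Round 1 — oysters goes locally extinct (initial).
Round 2 — checking thresholds:
  flatworms: 1 of 5 neighbours < 3, holds.
  gobies: 1 of 6 neighbours < 4, holds.
  herring: 1 of 6 neighbours < 2, holds.
  nudibranchs: 1 of 2 neighbours ≥ 1, goes locally extinct.
Round 3 — no new extinctions; cascade stops.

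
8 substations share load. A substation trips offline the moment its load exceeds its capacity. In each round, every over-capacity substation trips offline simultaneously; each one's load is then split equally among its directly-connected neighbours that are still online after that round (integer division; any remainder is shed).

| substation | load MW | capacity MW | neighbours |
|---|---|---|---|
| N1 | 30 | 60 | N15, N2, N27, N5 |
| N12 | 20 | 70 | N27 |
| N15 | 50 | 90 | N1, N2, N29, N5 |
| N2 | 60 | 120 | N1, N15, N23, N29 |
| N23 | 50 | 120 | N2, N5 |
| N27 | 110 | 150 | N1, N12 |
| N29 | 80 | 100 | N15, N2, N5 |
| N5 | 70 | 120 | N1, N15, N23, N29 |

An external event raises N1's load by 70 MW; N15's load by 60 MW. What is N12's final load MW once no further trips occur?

20

Round 1 — N1 at 100 > 60; N15 at 110 > 90. N1, N15 trip offline.
  N1 sheds 100 MW to N2, N27, N5: 33 each (1 lost).
    N2: 60+33 = 93 ≤ 120
    N27: 110+33 = 143 ≤ 150
    N5: 70+33 = 103 ≤ 120
  N15 sheds 110 MW to N2, N29, N5: 36 each (2 lost).
    N2: 93+36 = 129 > 120
    N29: 80+36 = 116 > 100
    N5: 103+36 = 139 > 120
Round 2 — N2, N29, N5 trip offline.
  N2 sheds 129 MW to N23: 129 each.
    N23: 50+129 = 179 > 120
  N29 sheds 116 MW: no online neighbours, lost.
  N5 sheds 139 MW to N23: 139 each.
    N23: 179+139 = 318 > 120
Round 3 — N23 trips offline.
  N23 sheds 318 MW: no online neighbours, lost.
No further trips.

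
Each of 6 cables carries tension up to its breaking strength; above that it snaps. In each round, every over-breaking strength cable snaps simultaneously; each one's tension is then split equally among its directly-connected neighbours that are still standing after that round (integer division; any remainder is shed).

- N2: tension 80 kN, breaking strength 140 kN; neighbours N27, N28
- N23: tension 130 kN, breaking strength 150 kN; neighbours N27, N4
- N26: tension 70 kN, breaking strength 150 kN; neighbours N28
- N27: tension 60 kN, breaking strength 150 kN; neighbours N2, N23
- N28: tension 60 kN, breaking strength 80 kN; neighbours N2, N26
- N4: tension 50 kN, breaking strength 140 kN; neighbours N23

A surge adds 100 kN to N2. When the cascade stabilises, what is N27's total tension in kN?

150

Round 1 — N2 at 180 > 140. N2 snaps.
  N2 sheds 180 kN to N27, N28: 90 each.
    N27: 60+90 = 150 ≤ 150
    N28: 60+90 = 150 > 80
Round 2 — N28 snaps.
  N28 sheds 150 kN to N26: 150 each.
    N26: 70+150 = 220 > 150
Round 3 — N26 snaps.
  N26 sheds 220 kN: no online neighbours, lost.
No further breaks.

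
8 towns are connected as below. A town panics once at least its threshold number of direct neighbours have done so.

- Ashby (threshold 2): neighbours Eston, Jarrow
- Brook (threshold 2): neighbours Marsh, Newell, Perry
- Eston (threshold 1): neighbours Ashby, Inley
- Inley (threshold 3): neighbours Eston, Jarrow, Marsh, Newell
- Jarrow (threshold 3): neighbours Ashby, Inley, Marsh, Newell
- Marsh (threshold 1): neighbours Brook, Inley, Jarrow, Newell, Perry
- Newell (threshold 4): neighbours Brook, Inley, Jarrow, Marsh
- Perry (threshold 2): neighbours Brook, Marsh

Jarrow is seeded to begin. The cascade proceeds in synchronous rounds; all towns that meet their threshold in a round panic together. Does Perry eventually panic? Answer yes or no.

no

Round 1 — Jarrow panics (initial).
Round 2 — checking thresholds:
  Ashby: 1 of 2 neighbours < 2, below threshold.
  Inley: 1 of 4 neighbours < 3, below threshold.
  Marsh: 1 of 5 neighbours ≥ 1, panics.
  Newell: 1 of 4 neighbours < 4, below threshold.
Round 3 — no new panics; cascade stops.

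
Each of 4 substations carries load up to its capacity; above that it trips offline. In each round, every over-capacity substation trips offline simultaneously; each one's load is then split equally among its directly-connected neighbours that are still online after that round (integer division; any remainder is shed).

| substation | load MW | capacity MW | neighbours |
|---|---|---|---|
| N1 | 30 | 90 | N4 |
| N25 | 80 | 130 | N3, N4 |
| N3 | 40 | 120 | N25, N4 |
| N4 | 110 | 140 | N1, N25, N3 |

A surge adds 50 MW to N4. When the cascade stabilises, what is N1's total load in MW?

Round 1 — N4 at 160 > 140. N4 trips offline.
  N4 sheds 160 MW to N1, N25, N3: 53 each (1 lost).
    N1: 30+53 = 83 ≤ 90
    N25: 80+53 = 133 > 130
    N3: 40+53 = 93 ≤ 120
Round 2 — N25 trips offline.
  N25 sheds 133 MW to N3: 133 each.
    N3: 93+133 = 226 > 120
Round 3 — N3 trips offline.
  N3 sheds 226 MW: no online neighbours, lost.
No further trips.

83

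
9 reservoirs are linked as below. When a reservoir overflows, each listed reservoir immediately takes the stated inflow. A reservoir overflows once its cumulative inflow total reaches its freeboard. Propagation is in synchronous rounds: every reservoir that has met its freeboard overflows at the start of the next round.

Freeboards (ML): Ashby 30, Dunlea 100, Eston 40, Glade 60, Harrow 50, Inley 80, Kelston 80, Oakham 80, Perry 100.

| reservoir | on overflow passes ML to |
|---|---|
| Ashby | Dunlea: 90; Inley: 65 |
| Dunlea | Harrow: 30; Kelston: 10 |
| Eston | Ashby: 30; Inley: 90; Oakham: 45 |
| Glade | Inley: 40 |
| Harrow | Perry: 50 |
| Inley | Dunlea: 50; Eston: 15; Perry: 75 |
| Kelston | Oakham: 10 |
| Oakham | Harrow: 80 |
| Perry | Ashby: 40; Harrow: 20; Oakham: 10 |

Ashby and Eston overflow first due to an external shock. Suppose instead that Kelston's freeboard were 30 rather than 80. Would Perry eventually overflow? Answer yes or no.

With Kelston's freeboard at 30:
Round 1 — Ashby, Eston overflow (initial).
  Dunlea: +90 → 90 < 100
  Inley: +65+90 → 155 ≥ 80
  Oakham: +45 → 45 < 80
Round 2 — Inley overflows.
  Dunlea: +50 → 140 ≥ 100
  Perry: +75 → 75 < 100
Round 3 — Dunlea overflows.
  Harrow: +30 → 30 < 50
  Kelston: +10 → 10 < 30
No further overflows.

no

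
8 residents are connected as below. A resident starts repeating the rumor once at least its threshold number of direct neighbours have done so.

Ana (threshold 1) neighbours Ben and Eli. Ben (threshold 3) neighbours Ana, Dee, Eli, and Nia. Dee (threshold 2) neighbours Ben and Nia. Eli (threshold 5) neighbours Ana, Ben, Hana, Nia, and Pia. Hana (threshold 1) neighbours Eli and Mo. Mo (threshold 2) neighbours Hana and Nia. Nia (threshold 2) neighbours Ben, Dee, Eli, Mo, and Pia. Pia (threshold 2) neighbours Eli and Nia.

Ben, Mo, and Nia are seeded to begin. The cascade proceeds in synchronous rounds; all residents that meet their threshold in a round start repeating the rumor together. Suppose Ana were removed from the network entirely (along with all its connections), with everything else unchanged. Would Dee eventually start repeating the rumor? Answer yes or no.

With Ana removed:
Round 1 — Ben, Mo, Nia start repeating the rumor (initial).
Round 2 — checking thresholds:
  Dee: 2 of 2 neighbours ≥ 2, starts repeating the rumor.
  Eli: 2 of 4 neighbours < 5, not yet.
  Hana: 1 of 2 neighbours ≥ 1, starts repeating the rumor.
  Pia: 1 of 2 neighbours < 2, not yet.
Round 3 — no new spreads; cascade stops.

yes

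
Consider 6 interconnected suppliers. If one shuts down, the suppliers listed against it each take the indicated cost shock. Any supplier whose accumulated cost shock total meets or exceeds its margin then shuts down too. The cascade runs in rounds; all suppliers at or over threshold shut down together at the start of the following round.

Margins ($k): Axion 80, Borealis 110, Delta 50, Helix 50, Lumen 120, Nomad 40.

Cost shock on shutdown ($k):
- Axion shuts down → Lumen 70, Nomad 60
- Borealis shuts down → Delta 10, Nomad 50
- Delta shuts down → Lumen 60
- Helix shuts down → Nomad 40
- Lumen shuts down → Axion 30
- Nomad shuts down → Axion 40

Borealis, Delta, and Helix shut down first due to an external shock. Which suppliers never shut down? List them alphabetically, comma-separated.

Axion, Lumen

Round 1 — Borealis, Delta, Helix shut down (initial).
  Lumen: +60 → 60 < 120
  Nomad: +50+40 → 90 ≥ 40
Round 2 — Nomad shuts down.
  Axion: +40 → 40 < 80
No further shutdowns.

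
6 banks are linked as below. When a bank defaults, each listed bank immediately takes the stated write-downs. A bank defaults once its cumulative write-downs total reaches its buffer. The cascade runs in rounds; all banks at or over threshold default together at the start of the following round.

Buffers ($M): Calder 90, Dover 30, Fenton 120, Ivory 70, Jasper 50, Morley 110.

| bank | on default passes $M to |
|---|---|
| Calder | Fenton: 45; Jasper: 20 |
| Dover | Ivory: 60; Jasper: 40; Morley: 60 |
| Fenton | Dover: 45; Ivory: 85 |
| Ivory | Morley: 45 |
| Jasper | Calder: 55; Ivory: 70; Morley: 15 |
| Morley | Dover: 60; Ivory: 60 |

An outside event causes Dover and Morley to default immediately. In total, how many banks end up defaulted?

Round 1 — Dover, Morley default (initial).
  Ivory: +60+60 → 120 ≥ 70
  Jasper: +40 → 40 < 50
Round 2 — Ivory defaults.
No further defaults.

3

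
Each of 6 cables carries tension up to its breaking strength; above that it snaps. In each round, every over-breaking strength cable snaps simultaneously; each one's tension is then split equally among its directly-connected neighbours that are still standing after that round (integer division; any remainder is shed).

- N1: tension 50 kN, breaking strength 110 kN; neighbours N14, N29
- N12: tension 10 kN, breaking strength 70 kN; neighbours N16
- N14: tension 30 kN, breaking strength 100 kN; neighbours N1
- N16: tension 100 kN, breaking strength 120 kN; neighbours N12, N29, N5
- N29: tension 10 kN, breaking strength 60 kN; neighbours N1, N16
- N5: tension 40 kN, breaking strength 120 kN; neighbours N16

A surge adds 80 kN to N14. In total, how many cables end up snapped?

6

Round 1 — N14 at 110 > 100. N14 snaps.
  N14 sheds 110 kN to N1: 110 each.
    N1: 50+110 = 160 > 110
Round 2 — N1 snaps.
  N1 sheds 160 kN to N29: 160 each.
    N29: 10+160 = 170 > 60
Round 3 — N29 snaps.
  N29 sheds 170 kN to N16: 170 each.
    N16: 100+170 = 270 > 120
Round 4 — N16 snaps.
  N16 sheds 270 kN to N12, N5: 135 each.
    N12: 10+135 = 145 > 70
    N5: 40+135 = 175 > 120
Round 5 — N12, N5 snap.
  N12 sheds 145 kN: no online neighbours, lost.
  N5 sheds 175 kN: no online neighbours, lost.
No further breaks.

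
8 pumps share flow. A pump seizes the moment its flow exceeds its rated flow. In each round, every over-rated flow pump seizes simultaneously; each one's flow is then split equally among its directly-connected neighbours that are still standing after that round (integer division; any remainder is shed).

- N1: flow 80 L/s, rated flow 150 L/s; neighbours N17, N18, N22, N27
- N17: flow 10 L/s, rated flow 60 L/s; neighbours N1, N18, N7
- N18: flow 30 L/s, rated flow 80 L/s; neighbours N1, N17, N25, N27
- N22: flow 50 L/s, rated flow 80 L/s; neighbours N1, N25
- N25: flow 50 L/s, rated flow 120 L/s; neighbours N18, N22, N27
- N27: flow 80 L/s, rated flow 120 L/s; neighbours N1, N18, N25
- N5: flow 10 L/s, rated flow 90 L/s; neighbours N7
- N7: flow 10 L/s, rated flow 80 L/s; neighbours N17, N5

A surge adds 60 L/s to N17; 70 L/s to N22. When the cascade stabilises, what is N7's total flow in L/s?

Round 1 — N17 at 70 > 60; N22 at 120 > 80. N17, N22 seize.
  N17 sheds 70 L/s to N1, N18, N7: 23 each (1 lost).
    N1: 80+23 = 103 ≤ 150
    N18: 30+23 = 53 ≤ 80
    N7: 10+23 = 33 ≤ 80
  N22 sheds 120 L/s to N1, N25: 60 each.
    N1: 103+60 = 163 > 150
    N25: 50+60 = 110 ≤ 120
Round 2 — N1 seizes.
  N1 sheds 163 L/s to N18, N27: 81 each (1 lost).
    N18: 53+81 = 134 > 80
    N27: 80+81 = 161 > 120
Round 3 — N18, N27 seize.
  N18 sheds 134 L/s to N25: 134 each.
    N25: 110+134 = 244 > 120
  N27 sheds 161 L/s to N25: 161 each.
    N25: 244+161 = 405 > 120
Round 4 — N25 seizes.
  N25 sheds 405 L/s: no online neighbours, lost.
No further seizures.

33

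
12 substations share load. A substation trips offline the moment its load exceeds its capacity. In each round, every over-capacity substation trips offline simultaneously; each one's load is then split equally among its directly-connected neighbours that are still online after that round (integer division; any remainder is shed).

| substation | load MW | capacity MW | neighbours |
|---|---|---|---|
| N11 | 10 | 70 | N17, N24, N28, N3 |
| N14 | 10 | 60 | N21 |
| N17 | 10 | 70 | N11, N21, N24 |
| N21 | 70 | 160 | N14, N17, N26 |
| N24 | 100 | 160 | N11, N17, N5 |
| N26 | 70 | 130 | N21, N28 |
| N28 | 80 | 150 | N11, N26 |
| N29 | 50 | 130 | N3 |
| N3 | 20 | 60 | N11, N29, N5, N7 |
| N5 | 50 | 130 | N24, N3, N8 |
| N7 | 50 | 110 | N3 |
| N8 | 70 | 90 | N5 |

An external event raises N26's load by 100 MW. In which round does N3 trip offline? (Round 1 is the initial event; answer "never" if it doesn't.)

4

Round 1 — N26 at 170 > 130. N26 trips offline.
  N26 sheds 170 MW to N21, N28: 85 each.
    N21: 70+85 = 155 ≤ 160
    N28: 80+85 = 165 > 150
Round 2 — N28 trips offline.
  N28 sheds 165 MW to N11: 165 each.
    N11: 10+165 = 175 > 70
Round 3 — N11 trips offline.
  N11 sheds 175 MW to N17, N24, N3: 58 each (1 lost).
    N17: 10+58 = 68 ≤ 70
    N24: 100+58 = 158 ≤ 160
    N3: 20+58 = 78 > 60
Round 4 — N3 trips offline.
  N3 sheds 78 MW to N29, N5, N7: 26 each.
    N29: 50+26 = 76 ≤ 130
    N5: 50+26 = 76 ≤ 130
    N7: 50+26 = 76 ≤ 110
No further trips.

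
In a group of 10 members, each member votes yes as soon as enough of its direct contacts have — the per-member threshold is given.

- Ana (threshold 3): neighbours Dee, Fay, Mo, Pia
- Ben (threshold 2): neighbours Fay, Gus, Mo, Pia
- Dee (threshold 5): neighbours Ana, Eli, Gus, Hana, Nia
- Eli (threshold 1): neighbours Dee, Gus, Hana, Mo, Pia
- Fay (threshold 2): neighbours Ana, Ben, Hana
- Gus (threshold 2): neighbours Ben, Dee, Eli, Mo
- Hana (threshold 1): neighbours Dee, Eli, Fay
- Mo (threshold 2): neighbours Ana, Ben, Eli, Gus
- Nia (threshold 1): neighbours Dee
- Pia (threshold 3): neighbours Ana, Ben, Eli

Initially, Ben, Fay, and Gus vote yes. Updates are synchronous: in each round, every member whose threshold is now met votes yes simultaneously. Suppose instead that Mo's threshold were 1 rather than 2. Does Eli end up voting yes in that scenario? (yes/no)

yes

With Mo's threshold at 1:
Round 1 — Ben, Fay, Gus vote yes (initial).
Round 2 — checking thresholds:
  Ana: 1 of 4 neighbours < 3, below threshold.
  Dee: 1 of 5 neighbours < 5, below threshold.
  Eli: 1 of 5 neighbours ≥ 1, votes yes.
  Hana: 1 of 3 neighbours ≥ 1, votes yes.
  Mo: 2 of 4 neighbours ≥ 1, votes yes.
  Pia: 1 of 3 neighbours < 3, below threshold.
Round 3 — no new yes votes; cascade stops.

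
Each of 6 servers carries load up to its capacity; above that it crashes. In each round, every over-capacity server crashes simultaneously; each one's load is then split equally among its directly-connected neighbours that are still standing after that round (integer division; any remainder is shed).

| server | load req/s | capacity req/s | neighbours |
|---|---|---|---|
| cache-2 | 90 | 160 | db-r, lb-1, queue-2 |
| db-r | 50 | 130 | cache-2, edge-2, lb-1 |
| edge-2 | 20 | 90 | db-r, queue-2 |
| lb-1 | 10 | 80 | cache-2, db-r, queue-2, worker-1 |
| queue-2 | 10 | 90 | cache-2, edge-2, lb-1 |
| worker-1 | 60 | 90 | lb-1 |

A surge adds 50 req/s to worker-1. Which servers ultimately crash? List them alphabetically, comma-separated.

Round 1 — worker-1 at 110 > 90. worker-1 crashes.
  worker-1 sheds 110 req/s to lb-1: 110 each.
    lb-1: 10+110 = 120 > 80
Round 2 — lb-1 crashes.
  lb-1 sheds 120 req/s to cache-2, db-r, queue-2: 40 each.
    cache-2: 90+40 = 130 ≤ 160
    db-r: 50+40 = 90 ≤ 130
    queue-2: 10+40 = 50 ≤ 90
No further crashes.

lb-1, worker-1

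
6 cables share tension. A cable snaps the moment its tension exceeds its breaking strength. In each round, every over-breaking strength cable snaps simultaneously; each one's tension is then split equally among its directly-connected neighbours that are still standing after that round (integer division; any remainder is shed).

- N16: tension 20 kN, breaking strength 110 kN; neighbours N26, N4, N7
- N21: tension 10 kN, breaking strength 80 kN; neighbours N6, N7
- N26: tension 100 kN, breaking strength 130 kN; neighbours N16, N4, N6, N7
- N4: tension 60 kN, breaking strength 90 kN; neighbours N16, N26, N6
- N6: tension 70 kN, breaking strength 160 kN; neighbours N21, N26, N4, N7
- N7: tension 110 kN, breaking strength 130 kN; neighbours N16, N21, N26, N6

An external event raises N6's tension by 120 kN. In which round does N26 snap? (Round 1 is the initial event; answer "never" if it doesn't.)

Round 1 — N6 at 190 > 160. N6 snaps.
  N6 sheds 190 kN to N21, N26, N4, N7: 47 each (2 lost).
    N21: 10+47 = 57 ≤ 80
    N26: 100+47 = 147 > 130
    N4: 60+47 = 107 > 90
    N7: 110+47 = 157 > 130
Round 2 — N26, N4, N7 snap.
  N26 sheds 147 kN to N16: 147 each.
    N16: 20+147 = 167 > 110
  N4 sheds 107 kN to N16: 107 each.
    N16: 167+107 = 274 > 110
  N7 sheds 157 kN to N16, N21: 78 each (1 lost).
    N16: 274+78 = 352 > 110
    N21: 57+78 = 135 > 80
Round 3 — N16, N21 snap.
  N16 sheds 352 kN: no online neighbours, lost.
  N21 sheds 135 kN: no online neighbours, lost.
No further breaks.

2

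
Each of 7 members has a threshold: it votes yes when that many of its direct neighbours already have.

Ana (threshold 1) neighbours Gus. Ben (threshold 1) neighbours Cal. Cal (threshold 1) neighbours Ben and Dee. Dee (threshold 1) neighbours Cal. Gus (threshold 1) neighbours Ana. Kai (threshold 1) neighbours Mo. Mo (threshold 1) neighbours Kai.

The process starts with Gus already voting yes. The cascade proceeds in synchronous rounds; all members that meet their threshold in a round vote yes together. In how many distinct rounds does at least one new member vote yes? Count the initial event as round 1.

2

Round 1 — Gus votes yes (initial).
Round 2 — checking thresholds:
  Ana: 1 of 1 neighbours ≥ 1, votes yes.
Round 3 — no new yes votes; cascade stops.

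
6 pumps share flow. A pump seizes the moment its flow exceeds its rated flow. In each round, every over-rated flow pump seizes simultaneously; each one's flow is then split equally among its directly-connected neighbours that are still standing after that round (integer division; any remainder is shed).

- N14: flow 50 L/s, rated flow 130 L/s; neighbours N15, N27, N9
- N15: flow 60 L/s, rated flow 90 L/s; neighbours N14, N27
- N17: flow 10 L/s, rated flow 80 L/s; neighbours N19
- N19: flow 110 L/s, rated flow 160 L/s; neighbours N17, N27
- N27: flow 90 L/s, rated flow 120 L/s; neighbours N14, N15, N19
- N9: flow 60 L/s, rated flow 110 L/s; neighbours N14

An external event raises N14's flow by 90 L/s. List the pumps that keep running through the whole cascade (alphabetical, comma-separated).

Round 1 — N14 at 140 > 130. N14 seizes.
  N14 sheds 140 L/s to N15, N27, N9: 46 each (2 lost).
    N15: 60+46 = 106 > 90
    N27: 90+46 = 136 > 120
    N9: 60+46 = 106 ≤ 110
Round 2 — N15, N27 seize.
  N15 sheds 106 L/s: no online neighbours, lost.
  N27 sheds 136 L/s to N19: 136 each.
    N19: 110+136 = 246 > 160
Round 3 — N19 seizes.
  N19 sheds 246 L/s to N17: 246 each.
    N17: 10+246 = 256 > 80
Round 4 — N17 seizes.
  N17 sheds 256 L/s: no online neighbours, lost.
No further seizures.

N9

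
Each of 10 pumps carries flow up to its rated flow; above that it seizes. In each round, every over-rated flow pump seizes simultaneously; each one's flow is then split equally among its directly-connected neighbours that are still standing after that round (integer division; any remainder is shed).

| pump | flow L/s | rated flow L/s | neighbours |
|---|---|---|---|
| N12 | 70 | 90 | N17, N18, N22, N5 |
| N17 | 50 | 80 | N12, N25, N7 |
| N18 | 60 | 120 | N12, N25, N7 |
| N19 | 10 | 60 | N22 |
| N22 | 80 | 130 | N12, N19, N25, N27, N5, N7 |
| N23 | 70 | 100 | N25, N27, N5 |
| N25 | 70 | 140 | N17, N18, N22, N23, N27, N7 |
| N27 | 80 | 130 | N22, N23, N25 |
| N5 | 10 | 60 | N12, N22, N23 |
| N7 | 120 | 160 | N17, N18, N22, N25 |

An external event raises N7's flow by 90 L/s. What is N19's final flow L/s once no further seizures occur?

36

Round 1 — N7 at 210 > 160. N7 seizes.
  N7 sheds 210 L/s to N17, N18, N22, N25: 52 each (2 lost).
    N17: 50+52 = 102 > 80
    N18: 60+52 = 112 ≤ 120
    N22: 80+52 = 132 > 130
    N25: 70+52 = 122 ≤ 140
Round 2 — N17, N22 seize.
  N17 sheds 102 L/s to N12, N25: 51 each.
    N12: 70+51 = 121 > 90
    N25: 122+51 = 173 > 140
  N22 sheds 132 L/s to N12, N19, N25, N27, N5: 26 each (2 lost).
    N12: 121+26 = 147 > 90
    N19: 10+26 = 36 ≤ 60
    N25: 173+26 = 199 > 140
    N27: 80+26 = 106 ≤ 130
    N5: 10+26 = 36 ≤ 60
Round 3 — N12, N25 seize.
  N12 sheds 147 L/s to N18, N5: 73 each (1 lost).
    N18: 112+73 = 185 > 120
    N5: 36+73 = 109 > 60
  N25 sheds 199 L/s to N18, N23, N27: 66 each (1 lost).
    N18: 185+66 = 251 > 120
    N23: 70+66 = 136 > 100
    N27: 106+66 = 172 > 130
Round 4 — N18, N23, N27, N5 seize.
  N18 sheds 251 L/s: no online neighbours, lost.
  N23 sheds 136 L/s: no online neighbours, lost.
  N27 sheds 172 L/s: no online neighbours, lost.
  N5 sheds 109 L/s: no online neighbours, lost.
No further seizures.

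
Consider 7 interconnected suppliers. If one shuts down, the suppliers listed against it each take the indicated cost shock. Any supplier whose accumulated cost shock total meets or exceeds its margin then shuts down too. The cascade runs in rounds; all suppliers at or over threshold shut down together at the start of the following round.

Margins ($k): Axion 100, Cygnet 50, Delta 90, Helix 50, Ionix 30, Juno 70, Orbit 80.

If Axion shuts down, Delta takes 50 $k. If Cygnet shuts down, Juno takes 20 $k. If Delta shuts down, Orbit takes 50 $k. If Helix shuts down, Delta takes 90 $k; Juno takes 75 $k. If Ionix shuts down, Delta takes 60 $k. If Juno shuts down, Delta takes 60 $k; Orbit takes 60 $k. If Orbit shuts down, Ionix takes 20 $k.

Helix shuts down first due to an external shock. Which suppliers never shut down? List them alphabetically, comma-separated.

Axion, Cygnet, Ionix

Round 1 — Helix shuts down (initial).
  Delta: +90 → 90 ≥ 90
  Juno: +75 → 75 ≥ 70
Round 2 — Delta, Juno shut down.
  Orbit: +50+60 → 110 ≥ 80
Round 3 — Orbit shuts down.
  Ionix: +20 → 20 < 30
No further shutdowns.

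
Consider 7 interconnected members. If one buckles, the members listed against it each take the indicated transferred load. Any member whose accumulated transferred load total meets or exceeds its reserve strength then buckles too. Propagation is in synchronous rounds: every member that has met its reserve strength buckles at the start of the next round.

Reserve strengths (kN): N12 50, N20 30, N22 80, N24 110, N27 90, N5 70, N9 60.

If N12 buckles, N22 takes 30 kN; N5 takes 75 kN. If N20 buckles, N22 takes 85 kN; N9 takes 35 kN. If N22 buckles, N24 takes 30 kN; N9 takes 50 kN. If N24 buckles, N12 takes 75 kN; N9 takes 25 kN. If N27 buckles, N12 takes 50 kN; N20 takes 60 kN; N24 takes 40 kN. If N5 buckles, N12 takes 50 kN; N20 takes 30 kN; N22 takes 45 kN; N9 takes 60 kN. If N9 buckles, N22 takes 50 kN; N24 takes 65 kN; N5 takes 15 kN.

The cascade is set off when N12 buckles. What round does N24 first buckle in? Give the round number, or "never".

never

Round 1 — N12 buckles (initial).
  N22: +30 → 30 < 80
  N5: +75 → 75 ≥ 70
Round 2 — N5 buckles.
  N20: +30 → 30 ≥ 30
  N22: +45 → 75 < 80
  N9: +60 → 60 ≥ 60
Round 3 — N20, N9 buckle.
  N22: +85+50 → 210 ≥ 80
  N24: +65 → 65 < 110
Round 4 — N22 buckles.
  N24: +30 → 95 < 110
No further bucklings.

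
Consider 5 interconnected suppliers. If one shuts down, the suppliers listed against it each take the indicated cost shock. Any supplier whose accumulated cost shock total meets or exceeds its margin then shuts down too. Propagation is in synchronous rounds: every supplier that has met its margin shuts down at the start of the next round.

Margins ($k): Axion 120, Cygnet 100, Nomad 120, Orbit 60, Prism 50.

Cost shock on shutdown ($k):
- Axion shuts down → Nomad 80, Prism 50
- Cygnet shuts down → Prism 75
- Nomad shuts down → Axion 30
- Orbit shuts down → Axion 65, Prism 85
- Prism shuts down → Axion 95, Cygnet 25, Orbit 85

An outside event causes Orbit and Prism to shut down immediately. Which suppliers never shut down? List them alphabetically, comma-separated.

Round 1 — Orbit, Prism shut down (initial).
  Axion: +65+95 → 160 ≥ 120
  Cygnet: +25 → 25 < 100
Round 2 — Axion shuts down.
  Nomad: +80 → 80 < 120
No further shutdowns.

Cygnet, Nomad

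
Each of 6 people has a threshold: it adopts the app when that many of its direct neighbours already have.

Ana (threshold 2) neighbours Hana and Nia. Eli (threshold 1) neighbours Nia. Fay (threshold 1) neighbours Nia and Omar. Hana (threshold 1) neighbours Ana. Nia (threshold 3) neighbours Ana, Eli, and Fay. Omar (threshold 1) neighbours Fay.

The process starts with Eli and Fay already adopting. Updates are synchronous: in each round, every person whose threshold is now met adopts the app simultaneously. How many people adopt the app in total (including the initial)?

3

Round 1 — Eli, Fay adopt the app (initial).
Round 2 — checking thresholds:
  Nia: 2 of 3 neighbours < 3, below threshold.
  Omar: 1 of 1 neighbours ≥ 1, adopts the app.
Round 3 — no new adoptions; cascade stops.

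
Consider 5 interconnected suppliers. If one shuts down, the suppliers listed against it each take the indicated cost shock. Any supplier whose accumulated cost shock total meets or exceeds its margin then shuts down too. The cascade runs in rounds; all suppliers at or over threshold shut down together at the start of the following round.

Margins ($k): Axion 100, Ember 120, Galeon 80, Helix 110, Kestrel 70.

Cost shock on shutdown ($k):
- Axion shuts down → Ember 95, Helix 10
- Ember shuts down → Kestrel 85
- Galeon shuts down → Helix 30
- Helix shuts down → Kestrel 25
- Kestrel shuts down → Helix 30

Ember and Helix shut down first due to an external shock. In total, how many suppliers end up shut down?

Round 1 — Ember, Helix shut down (initial).
  Kestrel: +85+25 → 110 ≥ 70
Round 2 — Kestrel shuts down.
No further shutdowns.

3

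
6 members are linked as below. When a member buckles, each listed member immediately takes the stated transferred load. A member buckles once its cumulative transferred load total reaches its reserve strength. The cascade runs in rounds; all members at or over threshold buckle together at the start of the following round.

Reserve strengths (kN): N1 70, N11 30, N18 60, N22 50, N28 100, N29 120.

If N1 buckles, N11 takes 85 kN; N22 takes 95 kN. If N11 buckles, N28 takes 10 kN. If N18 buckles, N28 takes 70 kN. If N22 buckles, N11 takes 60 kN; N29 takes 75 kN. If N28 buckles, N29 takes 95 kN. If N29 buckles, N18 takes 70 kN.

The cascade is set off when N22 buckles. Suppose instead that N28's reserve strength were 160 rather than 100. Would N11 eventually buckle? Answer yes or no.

yes

With N28's reserve strength at 160:
Round 1 — N22 buckles (initial).
  N11: +60 → 60 ≥ 30
  N29: +75 → 75 < 120
Round 2 — N11 buckles.
  N28: +10 → 10 < 160
No further bucklings.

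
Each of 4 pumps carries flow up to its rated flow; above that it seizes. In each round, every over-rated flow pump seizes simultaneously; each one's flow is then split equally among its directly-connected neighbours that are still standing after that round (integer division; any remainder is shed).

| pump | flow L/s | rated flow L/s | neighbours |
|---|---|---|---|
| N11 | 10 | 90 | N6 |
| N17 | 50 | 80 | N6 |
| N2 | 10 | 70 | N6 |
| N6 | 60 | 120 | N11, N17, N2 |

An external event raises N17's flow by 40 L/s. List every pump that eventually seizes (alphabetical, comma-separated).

Round 1 — N17 at 90 > 80. N17 seizes.
  N17 sheds 90 L/s to N6: 90 each.
    N6: 60+90 = 150 > 120
Round 2 — N6 seizes.
  N6 sheds 150 L/s to N11, N2: 75 each.
    N11: 10+75 = 85 ≤ 90
    N2: 10+75 = 85 > 70
Round 3 — N2 seizes.
  N2 sheds 85 L/s: no online neighbours, lost.
No further seizures.

N17, N2, N6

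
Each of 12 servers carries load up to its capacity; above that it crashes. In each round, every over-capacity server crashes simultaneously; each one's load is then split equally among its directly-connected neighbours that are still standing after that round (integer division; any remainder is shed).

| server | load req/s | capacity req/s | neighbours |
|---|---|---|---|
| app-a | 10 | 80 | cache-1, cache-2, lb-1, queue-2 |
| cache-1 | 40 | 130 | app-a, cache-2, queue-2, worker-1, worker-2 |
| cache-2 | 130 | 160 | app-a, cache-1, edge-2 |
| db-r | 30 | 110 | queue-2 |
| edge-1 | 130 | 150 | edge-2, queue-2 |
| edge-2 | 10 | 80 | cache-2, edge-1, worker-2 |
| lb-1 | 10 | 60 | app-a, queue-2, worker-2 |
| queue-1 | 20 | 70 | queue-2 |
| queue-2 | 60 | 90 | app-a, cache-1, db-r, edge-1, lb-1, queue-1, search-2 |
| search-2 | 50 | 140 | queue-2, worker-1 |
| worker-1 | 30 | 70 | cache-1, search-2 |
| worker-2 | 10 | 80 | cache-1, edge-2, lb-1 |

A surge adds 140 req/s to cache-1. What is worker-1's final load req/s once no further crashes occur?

66

Round 1 — cache-1 at 180 > 130. cache-1 crashes.
  cache-1 sheds 180 req/s to app-a, cache-2, queue-2, worker-1, worker-2: 36 each.
    app-a: 10+36 = 46 ≤ 80
    cache-2: 130+36 = 166 > 160
    queue-2: 60+36 = 96 > 90
    worker-1: 30+36 = 66 ≤ 70
    worker-2: 10+36 = 46 ≤ 80
Round 2 — cache-2, queue-2 crash.
  cache-2 sheds 166 req/s to app-a, edge-2: 83 each.
    app-a: 46+83 = 129 > 80
    edge-2: 10+83 = 93 > 80
  queue-2 sheds 96 req/s to app-a, db-r, edge-1, lb-1, queue-1, search-2: 16 each.
    app-a: 129+16 = 145 > 80
    db-r: 30+16 = 46 ≤ 110
    edge-1: 130+16 = 146 ≤ 150
    lb-1: 10+16 = 26 ≤ 60
    queue-1: 20+16 = 36 ≤ 70
    search-2: 50+16 = 66 ≤ 140
Round 3 — app-a, edge-2 crash.
  app-a sheds 145 req/s to lb-1: 145 each.
    lb-1: 26+145 = 171 > 60
  edge-2 sheds 93 req/s to edge-1, worker-2: 46 each (1 lost).
    edge-1: 146+46 = 192 > 150
    worker-2: 46+46 = 92 > 80
Round 4 — edge-1, lb-1, worker-2 crash.
  edge-1 sheds 192 req/s: no online neighbours, lost.
  lb-1 sheds 171 req/s: no online neighbours, lost.
  worker-2 sheds 92 req/s: no online neighbours, lost.
No further crashes.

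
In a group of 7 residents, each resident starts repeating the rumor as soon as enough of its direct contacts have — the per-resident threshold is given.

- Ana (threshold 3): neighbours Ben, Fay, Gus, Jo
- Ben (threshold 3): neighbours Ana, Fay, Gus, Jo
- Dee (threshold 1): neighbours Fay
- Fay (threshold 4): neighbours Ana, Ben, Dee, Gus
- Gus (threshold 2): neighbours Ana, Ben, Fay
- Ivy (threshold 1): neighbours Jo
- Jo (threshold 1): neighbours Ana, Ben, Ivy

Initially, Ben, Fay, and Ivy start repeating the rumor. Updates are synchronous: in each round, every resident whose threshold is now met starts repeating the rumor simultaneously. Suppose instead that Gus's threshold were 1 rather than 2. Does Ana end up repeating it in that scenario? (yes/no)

yes

With Gus's threshold at 1:
Round 1 — Ben, Fay, Ivy start repeating the rumor (initial).
Round 2 — checking thresholds:
  Ana: 2 of 4 neighbours < 3, holds.
  Dee: 1 of 1 neighbours ≥ 1, starts repeating the rumor.
  Gus: 2 of 3 neighbours ≥ 1, starts repeating the rumor.
  Jo: 2 of 3 neighbours ≥ 1, starts repeating the rumor.
Round 3 — checking thresholds:
  Ana: 4 of 4 neighbours ≥ 3, starts repeating the rumor.
Round 4 — no new spreads; cascade stops.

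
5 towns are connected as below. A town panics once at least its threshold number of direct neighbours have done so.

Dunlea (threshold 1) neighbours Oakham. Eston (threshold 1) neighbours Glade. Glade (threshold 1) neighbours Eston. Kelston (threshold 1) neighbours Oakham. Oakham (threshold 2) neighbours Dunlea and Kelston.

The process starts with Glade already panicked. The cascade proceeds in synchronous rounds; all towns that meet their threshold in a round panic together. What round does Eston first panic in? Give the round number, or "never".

Round 1 — Glade panics (initial).
Round 2 — checking thresholds:
  Eston: 1 of 1 neighbours ≥ 1, panics.
Round 3 — no new panics; cascade stops.

2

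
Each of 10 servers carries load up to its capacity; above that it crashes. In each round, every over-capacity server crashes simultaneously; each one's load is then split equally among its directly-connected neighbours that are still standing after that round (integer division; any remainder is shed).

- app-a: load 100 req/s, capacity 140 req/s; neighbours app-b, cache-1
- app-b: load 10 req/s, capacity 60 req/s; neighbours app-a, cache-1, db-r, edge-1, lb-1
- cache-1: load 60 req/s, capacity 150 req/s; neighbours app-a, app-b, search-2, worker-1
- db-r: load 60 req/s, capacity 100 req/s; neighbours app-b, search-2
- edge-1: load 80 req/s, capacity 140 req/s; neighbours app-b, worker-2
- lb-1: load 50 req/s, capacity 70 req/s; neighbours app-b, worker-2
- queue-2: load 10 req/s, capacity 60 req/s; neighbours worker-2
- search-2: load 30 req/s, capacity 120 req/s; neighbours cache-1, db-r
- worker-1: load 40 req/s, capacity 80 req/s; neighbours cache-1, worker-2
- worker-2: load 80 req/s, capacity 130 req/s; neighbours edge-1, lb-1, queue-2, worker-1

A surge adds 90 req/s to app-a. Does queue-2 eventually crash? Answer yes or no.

yes

Round 1 — app-a at 190 > 140. app-a crashes.
  app-a sheds 190 req/s to app-b, cache-1: 95 each.
    app-b: 10+95 = 105 > 60
    cache-1: 60+95 = 155 > 150
Round 2 — app-b, cache-1 crash.
  app-b sheds 105 req/s to db-r, edge-1, lb-1: 35 each.
    db-r: 60+35 = 95 ≤ 100
    edge-1: 80+35 = 115 ≤ 140
    lb-1: 50+35 = 85 > 70
  cache-1 sheds 155 req/s to search-2, worker-1: 77 each (1 lost).
    search-2: 30+77 = 107 ≤ 120
    worker-1: 40+77 = 117 > 80
Round 3 — lb-1, worker-1 crash.
  lb-1 sheds 85 req/s to worker-2: 85 each.
    worker-2: 80+85 = 165 > 130
  worker-1 sheds 117 req/s to worker-2: 117 each.
    worker-2: 165+117 = 282 > 130
Round 4 — worker-2 crashes.
  worker-2 sheds 282 req/s to edge-1, queue-2: 141 each.
    edge-1: 115+141 = 256 > 140
    queue-2: 10+141 = 151 > 60
Round 5 — edge-1, queue-2 crash.
  edge-1 sheds 256 req/s: no online neighbours, lost.
  queue-2 sheds 151 req/s: no online neighbours, lost.
No further crashes.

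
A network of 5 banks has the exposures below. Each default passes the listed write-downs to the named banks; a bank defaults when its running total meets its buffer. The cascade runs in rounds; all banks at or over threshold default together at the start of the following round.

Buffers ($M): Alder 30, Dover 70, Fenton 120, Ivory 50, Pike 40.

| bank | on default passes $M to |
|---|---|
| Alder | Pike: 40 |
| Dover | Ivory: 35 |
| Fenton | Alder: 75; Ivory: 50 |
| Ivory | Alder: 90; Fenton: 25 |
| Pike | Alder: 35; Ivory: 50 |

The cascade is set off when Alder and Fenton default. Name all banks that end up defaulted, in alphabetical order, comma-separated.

Round 1 — Alder, Fenton default (initial).
  Ivory: +50 → 50 ≥ 50
  Pike: +40 → 40 ≥ 40
Round 2 — Ivory, Pike default.
No further defaults.

Alder, Fenton, Ivory, Pike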